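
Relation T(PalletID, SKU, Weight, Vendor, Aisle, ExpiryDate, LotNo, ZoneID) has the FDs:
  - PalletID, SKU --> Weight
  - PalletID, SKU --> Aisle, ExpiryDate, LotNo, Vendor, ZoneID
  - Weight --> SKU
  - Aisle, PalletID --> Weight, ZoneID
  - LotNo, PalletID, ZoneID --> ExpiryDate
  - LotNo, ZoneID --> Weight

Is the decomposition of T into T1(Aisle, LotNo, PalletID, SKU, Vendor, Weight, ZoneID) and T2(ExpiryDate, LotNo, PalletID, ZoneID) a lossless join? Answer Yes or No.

Yes

Common attributes: {LotNo, PalletID, ZoneID}; their closure is {Aisle, ExpiryDate, LotNo, PalletID, SKU, Vendor, Weight, ZoneID}.
Since T1 ⊆ {Aisle, ExpiryDate, LotNo, PalletID, SKU, Vendor, Weight, ZoneID}, the intersection is a superkey of T1; the decomposition is lossless.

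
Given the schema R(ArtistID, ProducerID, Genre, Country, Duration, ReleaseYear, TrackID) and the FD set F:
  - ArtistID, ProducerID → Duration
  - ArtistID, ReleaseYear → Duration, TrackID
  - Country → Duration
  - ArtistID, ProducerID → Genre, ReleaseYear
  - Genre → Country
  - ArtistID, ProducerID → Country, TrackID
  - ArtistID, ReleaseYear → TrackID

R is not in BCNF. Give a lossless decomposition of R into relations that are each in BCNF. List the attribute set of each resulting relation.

Candidate key of the original relation: {ArtistID, ProducerID}.
Within {ArtistID, Country, Duration, Genre, ProducerID, ReleaseYear, TrackID}: {ArtistID, ReleaseYear}⁺ ∩ {ArtistID, Country, Duration, Genre, ProducerID, ReleaseYear, TrackID} = {ArtistID, Duration, ReleaseYear, TrackID}, not the whole set, so ArtistID, ReleaseYear → Duration, TrackID violates BCNF; decompose into {ArtistID, Duration, ReleaseYear, TrackID} and {ArtistID, Country, Genre, ProducerID, ReleaseYear}.
{ArtistID, Duration, ReleaseYear, TrackID}: every determinant is a superkey — BCNF.
Within {ArtistID, Country, Genre, ProducerID, ReleaseYear}: {Genre}⁺ ∩ {ArtistID, Country, Genre, ProducerID, ReleaseYear} = {Country, Genre}, not the whole set, so Genre → Country violates BCNF; decompose into {Country, Genre} and {ArtistID, Genre, ProducerID, ReleaseYear}.
{Country, Genre}: every determinant is a superkey — BCNF.
{ArtistID, Genre, ProducerID, ReleaseYear}: every determinant is a superkey — BCNF.

{ArtistID, Duration, ReleaseYear, TrackID}; {ArtistID, Genre, ProducerID, ReleaseYear}; {Country, Genre}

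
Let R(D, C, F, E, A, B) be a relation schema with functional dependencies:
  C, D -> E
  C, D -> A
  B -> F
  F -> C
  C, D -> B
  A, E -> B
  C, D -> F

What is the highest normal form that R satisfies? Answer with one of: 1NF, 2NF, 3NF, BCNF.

Candidate keys: {A, D, E}, {B, D}, {C, D}, {D, F}. Prime attributes: {A, B, C, D, E, F}.
For B -> F we have {B}⁺ = {B, C, F}; {B} is not a superkey, so BCNF fails.
Its right-hand attributes {F} are all prime, as are those of every other non-superkey FD — the relation is in 3NF.

3NF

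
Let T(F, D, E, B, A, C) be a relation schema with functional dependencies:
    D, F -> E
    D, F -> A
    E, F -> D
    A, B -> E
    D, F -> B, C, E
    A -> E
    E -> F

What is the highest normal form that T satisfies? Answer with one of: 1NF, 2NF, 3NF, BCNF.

Candidate keys: {A}, {D, F}, {E}. Prime attributes: {A, D, E, F}.
Each dependency's left side is a superkey — BCNF holds.

BCNF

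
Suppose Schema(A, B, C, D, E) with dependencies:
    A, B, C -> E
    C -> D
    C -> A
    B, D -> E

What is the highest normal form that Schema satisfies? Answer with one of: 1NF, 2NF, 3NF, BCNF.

Candidate key: {B, C}. Prime attributes: {B, C}.
For C -> D we have {C}⁺ = {A, C, D}; {C} is not a superkey, so BCNF fails.
C -> D determines the non-prime attribute {D} from a non-superkey — 3NF is violated.
The proper key subset {C} of {B, C} determines non-prime {A, D}, so the relation is not even in 2NF.

1NF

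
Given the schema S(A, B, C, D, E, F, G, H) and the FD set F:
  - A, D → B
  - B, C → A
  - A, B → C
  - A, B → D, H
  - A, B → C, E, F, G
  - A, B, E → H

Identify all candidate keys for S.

{A, B}⁺ = {A, B, C, D, E, F, G, H}, which is every attribute, so {A, B} is a candidate key.
{A, D}⁺ = {A, B, C, D, E, F, G, H}, which is every attribute, so {A, D} is a candidate key.
{B, C}⁺ = {A, B, C, D, E, F, G, H}, which is every attribute, so {B, C} is a candidate key.
No proper subset of any of these is a key, and no other minimal superkey exists.

{A, B}, {A, D}, {B, C}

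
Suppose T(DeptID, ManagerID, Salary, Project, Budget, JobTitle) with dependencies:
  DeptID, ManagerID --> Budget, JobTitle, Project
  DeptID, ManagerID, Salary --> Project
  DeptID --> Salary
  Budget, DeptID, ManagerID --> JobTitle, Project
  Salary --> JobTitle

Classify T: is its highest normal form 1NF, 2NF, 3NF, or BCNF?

1NF

Candidate key: {DeptID, ManagerID}. Prime attributes: {DeptID, ManagerID}.
For DeptID --> Salary we have {DeptID}⁺ = {DeptID, JobTitle, Salary}; {DeptID} is not a superkey, so BCNF fails.
DeptID --> Salary determines the non-prime attribute {Salary} from a non-superkey — 3NF is violated.
Since {DeptID} ⊂ {DeptID, ManagerID} and {DeptID}⁺ ⊇ {JobTitle, Salary} with {JobTitle, Salary} non-prime, there is a partial dependency; 2NF fails.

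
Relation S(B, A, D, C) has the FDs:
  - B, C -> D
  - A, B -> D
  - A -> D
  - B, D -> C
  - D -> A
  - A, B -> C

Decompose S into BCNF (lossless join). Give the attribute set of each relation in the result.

Candidate keys of the original relation: {A, B}, {B, C}, {B, D}.
In {A, B, C, D}, {A} is not a superkey ({A}⁺ restricted to this set is {A, D}), so split on A -> D into {A, D} and {A, B, C}.
{A, D} has no BCNF violation.
{A, B, C} has no BCNF violation.

{A, B, C}; {A, D}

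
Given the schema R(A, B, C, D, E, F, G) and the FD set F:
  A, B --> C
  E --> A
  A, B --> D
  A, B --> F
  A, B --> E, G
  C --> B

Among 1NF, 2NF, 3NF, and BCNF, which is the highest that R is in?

Candidate keys: {A, B}, {A, C}, {B, E}, {C, E}. Prime attributes: {A, B, C, E}.
For E --> A we have {E}⁺ = {A, E}; {E} is not a superkey, so BCNF fails.
But every attribute on its right side ({A}) is prime, and the same holds for every other non-superkey FD, so 3NF still holds.

3NF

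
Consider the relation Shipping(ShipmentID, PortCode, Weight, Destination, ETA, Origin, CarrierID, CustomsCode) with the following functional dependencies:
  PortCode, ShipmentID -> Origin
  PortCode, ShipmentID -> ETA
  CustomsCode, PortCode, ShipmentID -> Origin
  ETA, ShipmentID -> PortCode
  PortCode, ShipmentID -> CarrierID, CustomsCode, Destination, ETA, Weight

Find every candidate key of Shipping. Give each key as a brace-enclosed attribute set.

No FD produces {ShipmentID}, so it must be in every candidate key.
{ETA, ShipmentID} is a candidate key since {ETA, ShipmentID}⁺ = {CarrierID, CustomsCode, Destination, ETA, Origin, PortCode, ShipmentID, Weight} covers every attribute.
{PortCode, ShipmentID} is a candidate key since {PortCode, ShipmentID}⁺ = {CarrierID, CustomsCode, Destination, ETA, Origin, PortCode, ShipmentID, Weight} covers every attribute.
Any other superkey properly contains one of these, so there are no further candidate keys.

{ETA, ShipmentID}, {PortCode, ShipmentID}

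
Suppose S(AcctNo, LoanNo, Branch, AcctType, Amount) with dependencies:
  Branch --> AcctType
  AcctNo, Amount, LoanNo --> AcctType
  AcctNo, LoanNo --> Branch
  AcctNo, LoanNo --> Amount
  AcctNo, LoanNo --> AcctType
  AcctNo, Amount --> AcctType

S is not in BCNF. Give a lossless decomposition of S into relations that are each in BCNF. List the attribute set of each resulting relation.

Candidate key of the original relation: {AcctNo, LoanNo}.
Within {AcctNo, AcctType, Amount, Branch, LoanNo}: {Branch}⁺ ∩ {AcctNo, AcctType, Amount, Branch, LoanNo} = {AcctType, Branch}, not the whole set, so Branch --> AcctType violates BCNF; decompose into {AcctType, Branch} and {AcctNo, Amount, Branch, LoanNo}.
{AcctType, Branch}: every determinant is a superkey — BCNF.
{AcctNo, Amount, Branch, LoanNo}: every determinant is a superkey — BCNF.

{AcctNo, Amount, Branch, LoanNo}; {AcctType, Branch}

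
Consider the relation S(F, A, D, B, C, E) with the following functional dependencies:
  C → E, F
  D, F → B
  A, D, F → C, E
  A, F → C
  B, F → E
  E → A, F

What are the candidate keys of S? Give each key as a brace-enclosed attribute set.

No FD produces {D}, so it must be in every candidate key.
{C, D} is a candidate key since {C, D}⁺ = {A, B, C, D, E, F} covers every attribute.
{D, E} is a candidate key since {D, E}⁺ = {A, B, C, D, E, F} covers every attribute.
{D, F} is a candidate key since {D, F}⁺ = {A, B, C, D, E, F} covers every attribute.
Any other superkey properly contains one of these, so there are no further candidate keys.

{C, D}, {D, E}, {D, F}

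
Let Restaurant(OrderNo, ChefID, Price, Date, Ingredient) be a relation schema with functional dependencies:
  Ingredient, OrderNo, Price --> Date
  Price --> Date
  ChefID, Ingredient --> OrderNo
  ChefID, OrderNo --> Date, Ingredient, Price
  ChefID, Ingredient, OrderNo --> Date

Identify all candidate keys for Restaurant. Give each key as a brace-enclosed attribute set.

Attributes never on any right-hand side: {ChefID} — every candidate key must contain it.
{ChefID, Ingredient} is a candidate key since {ChefID, Ingredient}⁺ = {ChefID, Date, Ingredient, OrderNo, Price} covers every attribute.
{ChefID, OrderNo} is a candidate key since {ChefID, OrderNo}⁺ = {ChefID, Date, Ingredient, OrderNo, Price} covers every attribute.
Any other superkey properly contains one of these, so there are no further candidate keys.

{ChefID, Ingredient}, {ChefID, OrderNo}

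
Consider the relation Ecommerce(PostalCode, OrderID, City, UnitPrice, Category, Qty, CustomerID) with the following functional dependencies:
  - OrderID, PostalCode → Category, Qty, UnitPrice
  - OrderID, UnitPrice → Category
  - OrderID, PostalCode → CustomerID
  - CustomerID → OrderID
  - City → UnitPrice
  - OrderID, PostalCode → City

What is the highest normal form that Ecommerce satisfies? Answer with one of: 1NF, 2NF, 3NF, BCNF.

Candidate keys: {CustomerID, PostalCode}, {OrderID, PostalCode}. Prime attributes: {CustomerID, OrderID, PostalCode}.
For OrderID, UnitPrice → Category we have {OrderID, UnitPrice}⁺ = {Category, OrderID, UnitPrice}; {OrderID, UnitPrice} is not a superkey, so BCNF fails.
Because {Category} is non-prime and the left side of OrderID, UnitPrice → Category is not a superkey, the relation is not in 3NF.
No proper subset of a key has a non-prime attribute in its closure, so there is no partial dependency; 2NF holds.

2NF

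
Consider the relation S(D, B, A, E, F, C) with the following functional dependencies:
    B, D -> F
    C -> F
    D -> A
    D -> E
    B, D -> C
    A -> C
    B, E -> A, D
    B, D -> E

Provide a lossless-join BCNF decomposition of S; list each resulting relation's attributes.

Candidate keys of the original relation: {B, D}, {B, E}.
In {A, B, C, D, E, F}, {C} is not a superkey ({C}⁺ restricted to this set is {C, F}), so split on C -> F into {C, F} and {A, B, C, D, E}.
{C, F} has no BCNF violation.
In {A, B, C, D, E}, {D} is not a superkey ({D}⁺ restricted to this set is {A, C, D, E}), so split on D -> A, C, E into {A, C, D, E} and {B, D}.
In {A, C, D, E}, {A} is not a superkey ({A}⁺ restricted to this set is {A, C}), so split on A -> C into {A, C} and {A, D, E}.
{A, C} has no BCNF violation.
{A, D, E} has no BCNF violation.
{B, D} has no BCNF violation.

{A, C}; {A, D, E}; {B, D}; {C, F}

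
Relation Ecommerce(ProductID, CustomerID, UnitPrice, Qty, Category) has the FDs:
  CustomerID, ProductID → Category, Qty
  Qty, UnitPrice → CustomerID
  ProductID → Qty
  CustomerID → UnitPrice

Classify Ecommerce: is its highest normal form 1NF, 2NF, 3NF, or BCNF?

1NF

Candidate keys: {CustomerID, ProductID}, {ProductID, UnitPrice}. Prime attributes: {CustomerID, ProductID, UnitPrice}.
Qty, UnitPrice → CustomerID breaks BCNF: {Qty, UnitPrice}⁺ = {CustomerID, Qty, UnitPrice}, so {Qty, UnitPrice} is not a superkey.
Because {Qty} is non-prime and the left side of ProductID → Qty is not a superkey, the relation is not in 3NF.
Since {ProductID} ⊂ {CustomerID, ProductID} and {ProductID}⁺ ⊇ {Qty} with {Qty} non-prime, there is a partial dependency; 2NF fails.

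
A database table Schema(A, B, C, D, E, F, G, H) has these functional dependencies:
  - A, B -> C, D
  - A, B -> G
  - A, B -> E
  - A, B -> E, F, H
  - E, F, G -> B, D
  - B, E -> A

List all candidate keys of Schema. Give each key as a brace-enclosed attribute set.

{A, B}, {B, E}, {E, F, G}

{A, B} is a candidate key since {A, B}⁺ = {A, B, C, D, E, F, G, H} covers every attribute.
{B, E} is a candidate key since {B, E}⁺ = {A, B, C, D, E, F, G, H} covers every attribute.
{E, F, G} is a candidate key since {E, F, G}⁺ = {A, B, C, D, E, F, G, H} covers every attribute.
These are minimal and exhaustive — every other superkey contains one of them.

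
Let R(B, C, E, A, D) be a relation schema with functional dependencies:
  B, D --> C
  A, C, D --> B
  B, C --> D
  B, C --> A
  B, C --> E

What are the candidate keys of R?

{A, C, D}, {B, C}, {B, D}

Closure of {B, C} is {A, B, C, D, E}, the whole schema; {B, C} is a candidate key.
Closure of {B, D} is {A, B, C, D, E}, the whole schema; {B, D} is a candidate key.
Closure of {A, C, D} is {A, B, C, D, E}, the whole schema; {A, C, D} is a candidate key.
Any other superkey properly contains one of these, so there are no further candidate keys.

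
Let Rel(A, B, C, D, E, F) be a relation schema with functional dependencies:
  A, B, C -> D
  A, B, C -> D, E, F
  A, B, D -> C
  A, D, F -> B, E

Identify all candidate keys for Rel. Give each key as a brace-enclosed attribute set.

{A, B, C}, {A, B, D}, {A, D, F}

Attributes never on any right-hand side: {A} — every candidate key must contain it.
{A, B, C}⁺ = {A, B, C, D, E, F}, which is every attribute, so {A, B, C} is a candidate key.
{A, B, D}⁺ = {A, B, C, D, E, F}, which is every attribute, so {A, B, D} is a candidate key.
{A, D, F}⁺ = {A, B, C, D, E, F}, which is every attribute, so {A, D, F} is a candidate key.
Any other superkey properly contains one of these, so there are no further candidate keys.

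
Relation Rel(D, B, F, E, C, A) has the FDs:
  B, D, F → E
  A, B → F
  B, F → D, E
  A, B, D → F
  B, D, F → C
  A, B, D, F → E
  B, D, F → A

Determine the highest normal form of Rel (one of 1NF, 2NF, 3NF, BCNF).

BCNF

Candidate keys: {A, B}, {B, F}. Prime attributes: {A, B, F}.
The left-hand side of every FD is a superkey, so BCNF is satisfied.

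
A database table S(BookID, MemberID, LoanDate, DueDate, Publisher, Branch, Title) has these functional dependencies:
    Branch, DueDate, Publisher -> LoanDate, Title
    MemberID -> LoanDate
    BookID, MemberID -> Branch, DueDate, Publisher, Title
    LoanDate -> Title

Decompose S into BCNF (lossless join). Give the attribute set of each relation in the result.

{BookID, Branch, DueDate, MemberID, Publisher}; {Branch, DueDate, LoanDate, Publisher}; {LoanDate, Title}

Candidate key of the original relation: {BookID, MemberID}.
Within {BookID, Branch, DueDate, LoanDate, MemberID, Publisher, Title}: {Branch, DueDate, Publisher}⁺ ∩ {BookID, Branch, DueDate, LoanDate, MemberID, Publisher, Title} = {Branch, DueDate, LoanDate, Publisher, Title}, not the whole set, so Branch, DueDate, Publisher -> LoanDate, Title violates BCNF; decompose into {Branch, DueDate, LoanDate, Publisher, Title} and {BookID, Branch, DueDate, MemberID, Publisher}.
Within {Branch, DueDate, LoanDate, Publisher, Title}: {LoanDate}⁺ ∩ {Branch, DueDate, LoanDate, Publisher, Title} = {LoanDate, Title}, not the whole set, so LoanDate -> Title violates BCNF; decompose into {LoanDate, Title} and {Branch, DueDate, LoanDate, Publisher}.
{LoanDate, Title} has no BCNF violation.
{Branch, DueDate, LoanDate, Publisher} has no BCNF violation.
{BookID, Branch, DueDate, MemberID, Publisher} has no BCNF violation.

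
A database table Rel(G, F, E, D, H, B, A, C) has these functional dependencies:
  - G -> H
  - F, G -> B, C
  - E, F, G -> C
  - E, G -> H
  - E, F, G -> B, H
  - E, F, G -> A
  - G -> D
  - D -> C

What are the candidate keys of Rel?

{E, F, G} never appear on the right of any FD, so every key must include all of them.
{E, F, G}⁺ = {A, B, C, D, E, F, G, H}, which is every attribute, so {E, F, G} is a candidate key.
No other minimal set has full closure, so this is the only candidate key.

{E, F, G}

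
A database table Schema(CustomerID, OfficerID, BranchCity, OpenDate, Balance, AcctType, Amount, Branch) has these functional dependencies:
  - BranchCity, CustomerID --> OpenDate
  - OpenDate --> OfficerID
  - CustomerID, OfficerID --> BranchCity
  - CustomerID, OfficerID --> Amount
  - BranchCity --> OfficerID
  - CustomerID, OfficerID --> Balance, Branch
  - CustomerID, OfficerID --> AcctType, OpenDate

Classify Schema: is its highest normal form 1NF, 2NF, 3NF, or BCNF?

Candidate keys: {BranchCity, CustomerID}, {CustomerID, OfficerID}, {CustomerID, OpenDate}. Prime attributes: {BranchCity, CustomerID, OfficerID, OpenDate}.
OpenDate --> OfficerID: {OpenDate}⁺ = {OfficerID, OpenDate}, which is not all of the attributes, so the left side is not a superkey — BCNF is violated.
Its right-hand attributes {OfficerID} are all prime, as are those of every other non-superkey FD — the relation is in 3NF.

3NF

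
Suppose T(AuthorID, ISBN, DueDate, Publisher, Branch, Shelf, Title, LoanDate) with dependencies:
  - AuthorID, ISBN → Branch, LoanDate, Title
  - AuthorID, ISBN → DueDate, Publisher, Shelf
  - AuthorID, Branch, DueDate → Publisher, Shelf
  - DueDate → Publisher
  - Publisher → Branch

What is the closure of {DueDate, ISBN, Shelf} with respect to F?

Start with {DueDate, ISBN, Shelf}.
DueDate → Publisher applies; add {Publisher} → now {DueDate, ISBN, Publisher, Shelf}.
Publisher → Branch applies; add {Branch} → now {Branch, DueDate, ISBN, Publisher, Shelf}.
No further FD applies.

{Branch, DueDate, ISBN, Publisher, Shelf}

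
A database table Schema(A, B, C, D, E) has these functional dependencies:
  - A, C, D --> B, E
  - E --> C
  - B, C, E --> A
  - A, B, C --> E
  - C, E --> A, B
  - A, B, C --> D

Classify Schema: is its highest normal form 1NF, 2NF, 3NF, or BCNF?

BCNF

Candidate keys: {A, B, C}, {A, C, D}, {E}. Prime attributes: {A, B, C, D, E}.
The left-hand side of every FD is a superkey, so BCNF is satisfied.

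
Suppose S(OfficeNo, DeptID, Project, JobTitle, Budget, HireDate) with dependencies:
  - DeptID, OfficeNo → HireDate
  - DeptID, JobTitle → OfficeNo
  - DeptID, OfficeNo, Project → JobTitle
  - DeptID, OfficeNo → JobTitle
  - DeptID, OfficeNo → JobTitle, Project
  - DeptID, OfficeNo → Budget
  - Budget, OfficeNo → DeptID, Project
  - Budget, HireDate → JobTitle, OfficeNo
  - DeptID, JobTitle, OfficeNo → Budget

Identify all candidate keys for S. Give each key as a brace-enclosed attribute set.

{Budget, HireDate}, {Budget, OfficeNo}, {DeptID, JobTitle}, {DeptID, OfficeNo}

{Budget, HireDate} is a candidate key since {Budget, HireDate}⁺ = {Budget, DeptID, HireDate, JobTitle, OfficeNo, Project} covers every attribute.
{Budget, OfficeNo} is a candidate key since {Budget, OfficeNo}⁺ = {Budget, DeptID, HireDate, JobTitle, OfficeNo, Project} covers every attribute.
{DeptID, JobTitle} is a candidate key since {DeptID, JobTitle}⁺ = {Budget, DeptID, HireDate, JobTitle, OfficeNo, Project} covers every attribute.
{DeptID, OfficeNo} is a candidate key since {DeptID, OfficeNo}⁺ = {Budget, DeptID, HireDate, JobTitle, OfficeNo, Project} covers every attribute.
These are minimal and exhaustive — every other superkey contains one of them.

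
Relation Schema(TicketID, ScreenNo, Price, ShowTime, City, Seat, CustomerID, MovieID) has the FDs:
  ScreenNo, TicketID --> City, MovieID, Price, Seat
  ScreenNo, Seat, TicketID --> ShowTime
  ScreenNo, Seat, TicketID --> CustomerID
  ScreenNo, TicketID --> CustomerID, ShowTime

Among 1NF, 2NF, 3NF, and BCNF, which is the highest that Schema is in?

Candidate key: {ScreenNo, TicketID}. Prime attributes: {ScreenNo, TicketID}.
Every FD has a superkey on the left, so the relation is in BCNF.

BCNF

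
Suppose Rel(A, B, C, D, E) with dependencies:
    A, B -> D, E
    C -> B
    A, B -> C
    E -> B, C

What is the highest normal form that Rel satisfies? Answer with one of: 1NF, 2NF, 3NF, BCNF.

Candidate keys: {A, B}, {A, C}, {A, E}. Prime attributes: {A, B, C, E}.
C -> B: {C}⁺ = {B, C}, which is not all of the attributes, so the left side is not a superkey — BCNF is violated.
Since {B} ⊆ prime attributes and every other non-superkey FD also has a prime right side, the schema is in 3NF.

3NF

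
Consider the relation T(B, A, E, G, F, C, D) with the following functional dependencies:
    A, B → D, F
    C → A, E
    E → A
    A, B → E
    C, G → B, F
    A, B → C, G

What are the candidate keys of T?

{A, B}, {B, C}, {B, E}, {C, G}

{A, B} is a candidate key since {A, B}⁺ = {A, B, C, D, E, F, G} covers every attribute.
{B, C} is a candidate key since {B, C}⁺ = {A, B, C, D, E, F, G} covers every attribute.
{B, E} is a candidate key since {B, E}⁺ = {A, B, C, D, E, F, G} covers every attribute.
{C, G} is a candidate key since {C, G}⁺ = {A, B, C, D, E, F, G} covers every attribute.
Any other superkey properly contains one of these, so there are no further candidate keys.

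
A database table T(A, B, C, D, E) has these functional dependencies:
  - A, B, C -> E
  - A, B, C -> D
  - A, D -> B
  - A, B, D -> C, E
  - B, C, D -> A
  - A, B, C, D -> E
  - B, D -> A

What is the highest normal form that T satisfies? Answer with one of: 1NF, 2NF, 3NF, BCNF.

BCNF

Candidate keys: {A, B, C}, {A, D}, {B, D}. Prime attributes: {A, B, C, D}.
Every FD has a superkey on the left, so the relation is in BCNF.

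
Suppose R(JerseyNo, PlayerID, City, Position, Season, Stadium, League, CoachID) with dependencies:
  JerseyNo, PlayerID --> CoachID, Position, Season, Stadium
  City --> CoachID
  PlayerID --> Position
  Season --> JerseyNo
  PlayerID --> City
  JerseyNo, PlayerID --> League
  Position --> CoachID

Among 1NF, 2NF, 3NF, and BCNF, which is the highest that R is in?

Candidate keys: {JerseyNo, PlayerID}, {PlayerID, Season}. Prime attributes: {JerseyNo, PlayerID, Season}.
City --> CoachID: {City}⁺ = {City, CoachID}, which is not all of the attributes, so the left side is not a superkey — BCNF is violated.
City --> CoachID determines the non-prime attribute {CoachID} from a non-superkey — 3NF is violated.
{PlayerID} is a proper subset of the key {JerseyNo, PlayerID}, and {PlayerID}⁺ contains the non-prime attributes {City, CoachID, Position} — a partial dependency, so 2NF is violated.

1NF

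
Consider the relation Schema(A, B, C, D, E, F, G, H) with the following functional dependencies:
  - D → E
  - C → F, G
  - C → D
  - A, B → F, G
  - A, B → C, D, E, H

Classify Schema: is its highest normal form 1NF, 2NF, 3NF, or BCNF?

2NF

Candidate key: {A, B}. Prime attributes: {A, B}.
D → E breaks BCNF: {D}⁺ = {D, E}, so {D} is not a superkey.
D → E has non-prime {E} on the right and a non-superkey on the left, so 3NF fails.
Checking every proper subset of each key, none determines a non-prime attribute — 2NF is satisfied.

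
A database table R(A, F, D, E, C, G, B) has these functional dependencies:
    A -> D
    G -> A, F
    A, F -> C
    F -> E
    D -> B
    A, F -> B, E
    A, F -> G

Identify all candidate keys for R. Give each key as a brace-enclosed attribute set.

{A, F}, {G}

{G} is a candidate key since {G}⁺ = {A, B, C, D, E, F, G} covers every attribute.
{A, F} is a candidate key since {A, F}⁺ = {A, B, C, D, E, F, G} covers every attribute.
These are minimal and exhaustive — every other superkey contains one of them.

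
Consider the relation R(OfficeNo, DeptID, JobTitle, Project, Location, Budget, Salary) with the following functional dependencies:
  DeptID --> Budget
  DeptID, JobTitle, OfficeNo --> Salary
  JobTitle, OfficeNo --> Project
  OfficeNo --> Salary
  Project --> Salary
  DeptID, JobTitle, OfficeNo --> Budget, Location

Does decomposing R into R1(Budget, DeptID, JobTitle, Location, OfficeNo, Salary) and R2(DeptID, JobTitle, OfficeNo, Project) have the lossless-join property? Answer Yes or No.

Yes

The shared attributes are {DeptID, JobTitle, OfficeNo} and {DeptID, JobTitle, OfficeNo}⁺ = {Budget, DeptID, JobTitle, Location, OfficeNo, Project, Salary}.
This includes all of R1, so the common attributes are a superkey of R1 — the join is lossless.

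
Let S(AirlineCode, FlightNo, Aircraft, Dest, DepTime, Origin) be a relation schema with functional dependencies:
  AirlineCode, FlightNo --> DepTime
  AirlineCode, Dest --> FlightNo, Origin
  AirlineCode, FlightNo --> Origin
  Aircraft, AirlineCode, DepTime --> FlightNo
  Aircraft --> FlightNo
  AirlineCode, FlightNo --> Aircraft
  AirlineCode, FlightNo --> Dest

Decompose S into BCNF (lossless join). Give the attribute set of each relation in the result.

{Aircraft, AirlineCode, DepTime, Dest, Origin}; {Aircraft, FlightNo}

Candidate keys of the original relation: {Aircraft, AirlineCode}, {AirlineCode, Dest}, {AirlineCode, FlightNo}.
Within {Aircraft, AirlineCode, DepTime, Dest, FlightNo, Origin}: {Aircraft}⁺ ∩ {Aircraft, AirlineCode, DepTime, Dest, FlightNo, Origin} = {Aircraft, FlightNo}, not the whole set, so Aircraft --> FlightNo violates BCNF; decompose into {Aircraft, FlightNo} and {Aircraft, AirlineCode, DepTime, Dest, Origin}.
{Aircraft, FlightNo} is in BCNF.
{Aircraft, AirlineCode, DepTime, Dest, Origin} is in BCNF.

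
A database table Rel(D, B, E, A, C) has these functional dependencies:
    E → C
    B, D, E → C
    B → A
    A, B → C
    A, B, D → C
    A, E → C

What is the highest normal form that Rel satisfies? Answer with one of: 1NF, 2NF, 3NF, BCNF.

1NF

Candidate key: {B, D, E}. Prime attributes: {B, D, E}.
E → C breaks BCNF: {E}⁺ = {C, E}, so {E} is not a superkey.
E → C determines the non-prime attribute {C} from a non-superkey — 3NF is violated.
Since {B} ⊂ {B, D, E} and {B}⁺ ⊇ {A, C} with {A, C} non-prime, there is a partial dependency; 2NF fails.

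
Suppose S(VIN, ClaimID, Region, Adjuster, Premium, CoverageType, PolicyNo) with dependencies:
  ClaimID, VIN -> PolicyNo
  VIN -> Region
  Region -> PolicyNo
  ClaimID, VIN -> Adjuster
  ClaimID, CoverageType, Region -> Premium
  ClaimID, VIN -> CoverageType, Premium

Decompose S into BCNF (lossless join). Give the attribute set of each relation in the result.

{Adjuster, ClaimID, CoverageType, Premium, VIN}; {PolicyNo, Region}; {Region, VIN}

Candidate key of the original relation: {ClaimID, VIN}.
{Adjuster, ClaimID, CoverageType, PolicyNo, Premium, Region, VIN}: {VIN} determines {PolicyNo, Region, VIN} here but is not a superkey — split on VIN -> PolicyNo, Region, giving {PolicyNo, Region, VIN} and {Adjuster, ClaimID, CoverageType, Premium, VIN}.
{PolicyNo, Region, VIN}: {Region} determines {PolicyNo, Region} here but is not a superkey — split on Region -> PolicyNo, giving {PolicyNo, Region} and {Region, VIN}.
{PolicyNo, Region}: every determinant is a superkey — BCNF.
{Region, VIN}: every determinant is a superkey — BCNF.
{Adjuster, ClaimID, CoverageType, Premium, VIN}: every determinant is a superkey — BCNF.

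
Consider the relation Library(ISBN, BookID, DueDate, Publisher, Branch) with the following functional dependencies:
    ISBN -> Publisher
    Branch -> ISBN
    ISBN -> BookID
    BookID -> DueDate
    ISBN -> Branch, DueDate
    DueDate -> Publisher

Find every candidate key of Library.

{Branch}, {ISBN}

Closure of {Branch} is {BookID, Branch, DueDate, ISBN, Publisher}, the whole schema; {Branch} is a candidate key.
Closure of {ISBN} is {BookID, Branch, DueDate, ISBN, Publisher}, the whole schema; {ISBN} is a candidate key.
No proper subset of any of these is a key, and no other minimal superkey exists.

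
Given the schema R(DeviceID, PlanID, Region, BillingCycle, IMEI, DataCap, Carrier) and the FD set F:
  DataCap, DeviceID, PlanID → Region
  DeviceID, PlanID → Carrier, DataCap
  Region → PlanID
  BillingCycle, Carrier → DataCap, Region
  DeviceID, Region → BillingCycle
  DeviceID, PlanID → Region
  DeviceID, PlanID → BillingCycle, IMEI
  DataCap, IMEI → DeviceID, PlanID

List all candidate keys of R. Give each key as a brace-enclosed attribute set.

{DataCap, IMEI} is a candidate key since {DataCap, IMEI}⁺ = {BillingCycle, Carrier, DataCap, DeviceID, IMEI, PlanID, Region} covers every attribute.
{DeviceID, PlanID} is a candidate key since {DeviceID, PlanID}⁺ = {BillingCycle, Carrier, DataCap, DeviceID, IMEI, PlanID, Region} covers every attribute.
{DeviceID, Region} is a candidate key since {DeviceID, Region}⁺ = {BillingCycle, Carrier, DataCap, DeviceID, IMEI, PlanID, Region} covers every attribute.
{BillingCycle, Carrier, DeviceID} is a candidate key since {BillingCycle, Carrier, DeviceID}⁺ = {BillingCycle, Carrier, DataCap, DeviceID, IMEI, PlanID, Region} covers every attribute.
{BillingCycle, Carrier, IMEI} is a candidate key since {BillingCycle, Carrier, IMEI}⁺ = {BillingCycle, Carrier, DataCap, DeviceID, IMEI, PlanID, Region} covers every attribute.
These are minimal and exhaustive — every other superkey contains one of them.

{BillingCycle, Carrier, DeviceID}, {BillingCycle, Carrier, IMEI}, {DataCap, IMEI}, {DeviceID, PlanID}, {DeviceID, Region}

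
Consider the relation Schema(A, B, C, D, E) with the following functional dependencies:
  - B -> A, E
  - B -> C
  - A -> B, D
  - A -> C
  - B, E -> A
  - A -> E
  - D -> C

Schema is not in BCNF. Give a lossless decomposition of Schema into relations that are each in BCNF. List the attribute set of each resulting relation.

Candidate keys of the original relation: {A}, {B}.
In {A, B, C, D, E}, {D} is not a superkey ({D}⁺ restricted to this set is {C, D}), so split on D -> C into {C, D} and {A, B, D, E}.
{C, D}: every determinant is a superkey — BCNF.
{A, B, D, E}: every determinant is a superkey — BCNF.

{A, B, D, E}; {C, D}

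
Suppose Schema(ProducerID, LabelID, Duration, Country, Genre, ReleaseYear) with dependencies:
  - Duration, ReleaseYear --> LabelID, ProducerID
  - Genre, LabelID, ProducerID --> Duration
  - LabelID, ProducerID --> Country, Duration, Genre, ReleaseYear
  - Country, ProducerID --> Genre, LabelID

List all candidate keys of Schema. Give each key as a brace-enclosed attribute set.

{Country, ProducerID}⁺ = {Country, Duration, Genre, LabelID, ProducerID, ReleaseYear}, which is every attribute, so {Country, ProducerID} is a candidate key.
{Duration, ReleaseYear}⁺ = {Country, Duration, Genre, LabelID, ProducerID, ReleaseYear}, which is every attribute, so {Duration, ReleaseYear} is a candidate key.
{LabelID, ProducerID}⁺ = {Country, Duration, Genre, LabelID, ProducerID, ReleaseYear}, which is every attribute, so {LabelID, ProducerID} is a candidate key.
No proper subset of any of these is a key, and no other minimal superkey exists.

{Country, ProducerID}, {Duration, ReleaseYear}, {LabelID, ProducerID}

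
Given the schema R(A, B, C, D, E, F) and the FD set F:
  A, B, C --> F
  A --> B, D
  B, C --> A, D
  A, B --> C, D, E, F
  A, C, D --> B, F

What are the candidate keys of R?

{A}, {B, C}

{A} is a candidate key since {A}⁺ = {A, B, C, D, E, F} covers every attribute.
{B, C} is a candidate key since {B, C}⁺ = {A, B, C, D, E, F} covers every attribute.
Any other superkey properly contains one of these, so there are no further candidate keys.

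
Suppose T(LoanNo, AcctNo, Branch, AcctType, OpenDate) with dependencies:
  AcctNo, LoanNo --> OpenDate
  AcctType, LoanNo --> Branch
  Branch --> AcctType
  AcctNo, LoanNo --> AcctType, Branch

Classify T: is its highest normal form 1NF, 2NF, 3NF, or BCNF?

Candidate key: {AcctNo, LoanNo}. Prime attributes: {AcctNo, LoanNo}.
AcctType, LoanNo --> Branch: {AcctType, LoanNo}⁺ = {AcctType, Branch, LoanNo}, which is not all of the attributes, so the left side is not a superkey — BCNF is violated.
AcctType, LoanNo --> Branch determines the non-prime attribute {Branch} from a non-superkey — 3NF is violated.
Checking every proper subset of each key, none determines a non-prime attribute — 2NF is satisfied.

2NF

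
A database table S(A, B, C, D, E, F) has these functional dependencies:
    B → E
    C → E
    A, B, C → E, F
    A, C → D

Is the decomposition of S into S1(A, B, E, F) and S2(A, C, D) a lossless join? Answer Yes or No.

No

S1 ∩ S2 = {A}; its closure under F is {A}.
S1 ⊄ {A} and S2 ⊄ {A}, so the split is lossy.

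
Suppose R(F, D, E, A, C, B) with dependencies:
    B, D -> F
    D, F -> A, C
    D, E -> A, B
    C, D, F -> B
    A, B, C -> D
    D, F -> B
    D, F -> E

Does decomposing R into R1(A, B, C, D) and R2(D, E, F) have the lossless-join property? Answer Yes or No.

No

Common attributes: {D}; their closure is {D}.
The closure covers neither R1 nor R2 entirely; the join is not lossless.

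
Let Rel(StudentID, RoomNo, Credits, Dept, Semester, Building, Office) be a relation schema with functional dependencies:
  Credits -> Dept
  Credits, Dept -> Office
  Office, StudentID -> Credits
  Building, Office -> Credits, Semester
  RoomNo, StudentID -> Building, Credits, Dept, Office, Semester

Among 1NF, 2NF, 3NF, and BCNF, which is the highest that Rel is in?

2NF

Candidate key: {RoomNo, StudentID}. Prime attributes: {RoomNo, StudentID}.
Credits -> Dept: {Credits}⁺ = {Credits, Dept, Office}, which is not all of the attributes, so the left side is not a superkey — BCNF is violated.
Credits -> Dept has non-prime {Dept} on the right and a non-superkey on the left, so 3NF fails.
No proper subset of a key has a non-prime attribute in its closure, so there is no partial dependency; 2NF holds.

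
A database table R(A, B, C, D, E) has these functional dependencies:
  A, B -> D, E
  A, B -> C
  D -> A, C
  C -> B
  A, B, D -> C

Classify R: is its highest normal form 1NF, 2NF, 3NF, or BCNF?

Candidate keys: {A, B}, {A, C}, {D}. Prime attributes: {A, B, C, D}.
C -> B breaks BCNF: {C}⁺ = {B, C}, so {C} is not a superkey.
But every attribute on its right side ({B}) is prime, and the same holds for every other non-superkey FD, so 3NF still holds.

3NF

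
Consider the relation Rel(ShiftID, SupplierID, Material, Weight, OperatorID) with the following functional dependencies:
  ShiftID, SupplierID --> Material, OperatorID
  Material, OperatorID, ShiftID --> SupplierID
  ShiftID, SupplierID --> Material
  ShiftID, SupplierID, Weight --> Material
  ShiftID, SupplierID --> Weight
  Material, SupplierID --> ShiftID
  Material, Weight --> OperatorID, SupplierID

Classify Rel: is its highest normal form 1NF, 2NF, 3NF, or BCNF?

Candidate keys: {Material, OperatorID, ShiftID}, {Material, SupplierID}, {Material, Weight}, {ShiftID, SupplierID}. Prime attributes: {Material, OperatorID, ShiftID, SupplierID, Weight}.
Every FD has a superkey on the left, so the relation is in BCNF.

BCNF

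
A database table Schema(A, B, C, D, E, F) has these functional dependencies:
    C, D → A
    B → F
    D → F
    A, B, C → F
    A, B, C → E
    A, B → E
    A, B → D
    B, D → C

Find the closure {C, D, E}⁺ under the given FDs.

{A, C, D, E, F}

Start with {C, D, E}.
C, D → A applies; add {A} → now {A, C, D, E}.
D → F applies; add {F} → now {A, C, D, E, F}.
No further FD applies.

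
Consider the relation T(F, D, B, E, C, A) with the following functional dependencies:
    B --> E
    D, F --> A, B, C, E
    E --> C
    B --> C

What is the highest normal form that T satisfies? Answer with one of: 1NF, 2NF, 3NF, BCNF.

Candidate key: {D, F}. Prime attributes: {D, F}.
B --> E: {B}⁺ = {B, C, E}, which is not all of the attributes, so the left side is not a superkey — BCNF is violated.
B --> E has non-prime {E} on the right and a non-superkey on the left, so 3NF fails.
No non-prime attribute depends on a proper subset of any candidate key, so 2NF holds.

2NF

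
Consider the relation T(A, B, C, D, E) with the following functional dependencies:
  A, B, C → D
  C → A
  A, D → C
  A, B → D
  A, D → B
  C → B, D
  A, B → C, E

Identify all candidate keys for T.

{C}⁺ = {A, B, C, D, E}, which is every attribute, so {C} is a candidate key.
{A, B}⁺ = {A, B, C, D, E}, which is every attribute, so {A, B} is a candidate key.
{A, D}⁺ = {A, B, C, D, E}, which is every attribute, so {A, D} is a candidate key.
Any other superkey properly contains one of these, so there are no further candidate keys.

{A, B}, {A, D}, {C}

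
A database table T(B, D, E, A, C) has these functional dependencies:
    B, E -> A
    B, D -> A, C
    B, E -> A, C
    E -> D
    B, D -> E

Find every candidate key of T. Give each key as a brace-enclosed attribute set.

No FD produces {B}, so it must be in every candidate key.
{B, D}⁺ = {A, B, C, D, E}, which is every attribute, so {B, D} is a candidate key.
{B, E}⁺ = {A, B, C, D, E}, which is every attribute, so {B, E} is a candidate key.
Any other superkey properly contains one of these, so there are no further candidate keys.

{B, D}, {B, E}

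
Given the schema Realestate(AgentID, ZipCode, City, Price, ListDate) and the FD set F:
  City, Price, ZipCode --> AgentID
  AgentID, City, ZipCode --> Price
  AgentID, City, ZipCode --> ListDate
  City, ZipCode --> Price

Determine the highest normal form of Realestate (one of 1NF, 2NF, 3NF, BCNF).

Candidate key: {City, ZipCode}. Prime attributes: {City, ZipCode}.
Every FD has a superkey on the left, so the relation is in BCNF.

BCNF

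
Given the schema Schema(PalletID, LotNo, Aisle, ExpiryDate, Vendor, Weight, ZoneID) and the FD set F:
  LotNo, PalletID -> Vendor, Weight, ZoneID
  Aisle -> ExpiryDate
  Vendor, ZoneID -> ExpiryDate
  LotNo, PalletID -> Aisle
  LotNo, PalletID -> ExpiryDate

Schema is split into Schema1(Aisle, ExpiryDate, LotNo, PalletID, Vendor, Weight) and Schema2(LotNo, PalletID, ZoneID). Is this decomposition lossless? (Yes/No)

Yes

Common attributes: {LotNo, PalletID}; their closure is {Aisle, ExpiryDate, LotNo, PalletID, Vendor, Weight, ZoneID}.
Schema1 is contained in that closure, so Schema1 ∩ Schema2 -> Schema1 holds and the join is lossless.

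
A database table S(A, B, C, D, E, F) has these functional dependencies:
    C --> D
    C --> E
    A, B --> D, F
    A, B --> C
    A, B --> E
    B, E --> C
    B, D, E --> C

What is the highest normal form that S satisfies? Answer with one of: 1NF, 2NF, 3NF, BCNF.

2NF

Candidate key: {A, B}. Prime attributes: {A, B}.
C --> D: {C}⁺ = {C, D, E}, which is not all of the attributes, so the left side is not a superkey — BCNF is violated.
Because {D} is non-prime and the left side of C --> D is not a superkey, the relation is not in 3NF.
No non-prime attribute depends on a proper subset of any candidate key, so 2NF holds.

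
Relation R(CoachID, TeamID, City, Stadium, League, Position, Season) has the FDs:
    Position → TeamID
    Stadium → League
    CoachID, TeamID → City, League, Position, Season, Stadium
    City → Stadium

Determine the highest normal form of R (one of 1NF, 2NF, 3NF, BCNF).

Candidate keys: {CoachID, Position}, {CoachID, TeamID}. Prime attributes: {CoachID, Position, TeamID}.
For Position → TeamID we have {Position}⁺ = {Position, TeamID}; {Position} is not a superkey, so BCNF fails.
Stadium → League has non-prime {League} on the right and a non-superkey on the left, so 3NF fails.
Checking every proper subset of each key, none determines a non-prime attribute — 2NF is satisfied.

2NF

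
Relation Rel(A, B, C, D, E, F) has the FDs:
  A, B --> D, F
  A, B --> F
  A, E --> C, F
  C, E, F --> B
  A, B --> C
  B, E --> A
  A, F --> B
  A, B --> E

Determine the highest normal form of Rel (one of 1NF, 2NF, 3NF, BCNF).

Candidate keys: {A, B}, {A, E}, {A, F}, {B, E}, {C, E, F}. Prime attributes: {A, B, C, E, F}.
The left-hand side of every FD is a superkey, so BCNF is satisfied.

BCNF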